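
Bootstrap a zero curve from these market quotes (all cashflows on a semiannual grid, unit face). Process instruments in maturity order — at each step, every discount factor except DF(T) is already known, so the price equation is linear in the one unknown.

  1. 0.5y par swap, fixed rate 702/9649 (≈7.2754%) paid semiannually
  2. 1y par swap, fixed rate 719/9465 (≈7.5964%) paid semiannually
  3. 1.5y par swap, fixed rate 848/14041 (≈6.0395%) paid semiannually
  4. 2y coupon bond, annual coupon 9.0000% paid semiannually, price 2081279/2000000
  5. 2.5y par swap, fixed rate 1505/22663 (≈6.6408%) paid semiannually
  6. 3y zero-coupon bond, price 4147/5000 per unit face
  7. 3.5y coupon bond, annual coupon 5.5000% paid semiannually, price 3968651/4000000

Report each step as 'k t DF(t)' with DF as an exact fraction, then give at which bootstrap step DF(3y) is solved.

step 1 [0.5y] swap r/2=351/9649: DF=(1 − 351/9649·(0))/(1+351/9649) = 9649/10000 ≈ 0.964900
step 2 [1y] swap r/2=719/18930: DF=(1 − 719/18930·(0.964900))/(1+719/18930) = 9281/10000 ≈ 0.928100
step 3 [1.5y] swap r/2=424/14041: DF=(1 − 424/14041·(0.964900+0.928100))/(1+424/14041) = 572/625 ≈ 0.915200
step 4 [2y] bond c/2=9/200: DF=(2081279/2000000 − 9/200·(0.964900+0.928100+0.915200))/(1+9/200) = 8749/10000 ≈ 0.874900
step 5 [2.5y] swap r/2=1505/45326: DF=(1 − 1505/45326·(0.964900+0.928100+0.915200+0.874900))/(1+1505/45326) = 1699/2000 ≈ 0.849500
step 6 [3y] zero: DF = P = 4147/5000 ≈ 0.829400
step 7 [3.5y] bond c/2=11/400: DF=(3968651/4000000 − 11/400·(0.964900+0.928100+0.915200+0.874900+0.849500+0.829400))/(1+11/400) = 8221/10000 ≈ 0.822100

1 1/2 9649/10000
2 1 9281/10000
3 3/2 572/625
4 2 8749/10000
5 5/2 1699/2000
6 3 4147/5000
7 7/2 8221/10000
DF(3y) is solved at step 6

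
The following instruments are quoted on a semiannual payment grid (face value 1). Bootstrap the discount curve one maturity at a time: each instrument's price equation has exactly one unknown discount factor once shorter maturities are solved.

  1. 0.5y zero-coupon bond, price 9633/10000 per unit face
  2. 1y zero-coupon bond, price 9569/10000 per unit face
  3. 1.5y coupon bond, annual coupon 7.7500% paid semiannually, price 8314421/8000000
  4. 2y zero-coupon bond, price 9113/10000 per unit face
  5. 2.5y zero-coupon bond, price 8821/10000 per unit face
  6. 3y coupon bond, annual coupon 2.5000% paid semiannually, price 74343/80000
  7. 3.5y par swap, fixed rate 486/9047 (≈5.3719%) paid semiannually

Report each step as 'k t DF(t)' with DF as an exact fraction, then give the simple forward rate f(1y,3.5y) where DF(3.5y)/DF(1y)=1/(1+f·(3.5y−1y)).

step 1 [0.5y] zero: DF = P = 9633/10000 ≈ 0.963300
step 2 [1y] zero: DF = P = 9569/10000 ≈ 0.956900
step 3 [1.5y] bond c/2=31/800: DF=(8314421/8000000 − 31/800·(0.963300+0.956900))/(1+31/800) = 9289/10000 ≈ 0.928900
step 4 [2y] zero: DF = P = 9113/10000 ≈ 0.911300
step 5 [2.5y] zero: DF = P = 8821/10000 ≈ 0.882100
step 6 [3y] bond c/2=1/80: DF=(74343/80000 − 1/80·(0.963300+0.956900+0.928900+0.911300+0.882100))/(1+1/80) = 1721/2000 ≈ 0.860500
step 7 [3.5y] swap r/2=243/9047: DF=(1 − 243/9047·(0.963300+0.956900+0.928900+0.911300+0.882100+0.860500))/(1+243/9047) = 8299/10000 ≈ 0.829900

1 1/2 9633/10000
2 1 9569/10000
3 3/2 9289/10000
4 2 9113/10000
5 5/2 8821/10000
6 3 1721/2000
7 7/2 8299/10000
f(1y,3.5y) = ((9569/10000)/(8299/10000) − 1)/(5/2) = 508/8299 ≈ 6.1212%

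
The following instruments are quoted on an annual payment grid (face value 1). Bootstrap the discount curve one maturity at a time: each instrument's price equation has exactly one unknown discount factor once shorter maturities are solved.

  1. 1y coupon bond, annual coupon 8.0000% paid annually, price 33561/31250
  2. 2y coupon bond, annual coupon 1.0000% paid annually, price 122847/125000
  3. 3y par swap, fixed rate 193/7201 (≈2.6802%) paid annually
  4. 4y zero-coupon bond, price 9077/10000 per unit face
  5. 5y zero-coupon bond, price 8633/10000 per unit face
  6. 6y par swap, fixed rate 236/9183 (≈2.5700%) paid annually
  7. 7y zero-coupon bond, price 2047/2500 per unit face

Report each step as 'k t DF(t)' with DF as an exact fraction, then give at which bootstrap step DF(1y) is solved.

1 1 1243/1250
2 2 602/625
3 3 2307/2500
4 4 9077/10000
5 5 8633/10000
6 6 1073/1250
7 7 2047/2500
DF(1y) is solved at step 1

step 1 [1y] bond c/1=2/25: DF=(33561/31250 − 2/25·(0))/(1+2/25) = 1243/1250 ≈ 0.994400
step 2 [2y] bond c/1=1/100: DF=(122847/125000 − 1/100·(0.994400))/(1+1/100) = 602/625 ≈ 0.963200
step 3 [3y] swap r/1=193/7201: DF=(1 − 193/7201·(0.994400+0.963200))/(1+193/7201) = 2307/2500 ≈ 0.922800
step 4 [4y] zero: DF = P = 9077/10000 ≈ 0.907700
step 5 [5y] zero: DF = P = 8633/10000 ≈ 0.863300
step 6 [6y] swap r/1=236/9183: DF=(1 − 236/9183·(0.994400+0.963200+0.922800+0.907700+0.863300))/(1+236/9183) = 1073/1250 ≈ 0.858400
step 7 [7y] zero: DF = P = 2047/2500 ≈ 0.818800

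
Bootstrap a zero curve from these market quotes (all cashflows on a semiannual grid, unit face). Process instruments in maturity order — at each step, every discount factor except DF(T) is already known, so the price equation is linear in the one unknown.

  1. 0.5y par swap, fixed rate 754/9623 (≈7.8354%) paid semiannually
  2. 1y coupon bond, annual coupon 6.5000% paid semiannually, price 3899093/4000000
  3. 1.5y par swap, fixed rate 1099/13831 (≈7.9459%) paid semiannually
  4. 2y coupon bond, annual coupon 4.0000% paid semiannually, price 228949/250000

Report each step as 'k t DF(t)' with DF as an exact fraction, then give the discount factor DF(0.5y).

1 1/2 9623/10000
2 1 4569/5000
3 3/2 8901/10000
4 2 2109/2500
DF(0.5y) = 9623/10000 ≈ 0.962300

step 1 [0.5y] swap r/2=377/9623: DF=(1 − 377/9623·(0))/(1+377/9623) = 9623/10000 ≈ 0.962300
step 2 [1y] bond c/2=13/400: DF=(3899093/4000000 − 13/400·(0.962300))/(1+13/400) = 4569/5000 ≈ 0.913800
step 3 [1.5y] swap r/2=1099/27662: DF=(1 − 1099/27662·(0.962300+0.913800))/(1+1099/27662) = 8901/10000 ≈ 0.890100
step 4 [2y] bond c/2=1/50: DF=(228949/250000 − 1/50·(0.962300+0.913800+0.890100))/(1+1/50) = 2109/2500 ≈ 0.843600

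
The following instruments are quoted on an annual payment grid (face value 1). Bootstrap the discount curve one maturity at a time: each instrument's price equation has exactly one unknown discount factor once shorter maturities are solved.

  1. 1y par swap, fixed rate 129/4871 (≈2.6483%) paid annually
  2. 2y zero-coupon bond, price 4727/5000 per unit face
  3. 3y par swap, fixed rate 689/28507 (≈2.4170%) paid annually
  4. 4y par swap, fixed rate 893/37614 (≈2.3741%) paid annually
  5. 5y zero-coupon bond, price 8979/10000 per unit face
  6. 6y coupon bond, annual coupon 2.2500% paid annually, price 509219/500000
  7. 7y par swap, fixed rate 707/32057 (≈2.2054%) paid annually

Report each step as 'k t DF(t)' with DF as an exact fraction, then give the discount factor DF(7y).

1 1 4871/5000
2 2 4727/5000
3 3 9311/10000
4 4 9107/10000
5 5 8979/10000
6 6 1787/2000
7 7 4293/5000
DF(7y) = 4293/5000 ≈ 0.858600

step 1 [1y] swap r/1=129/4871: DF=(1 − 129/4871·(0))/(1+129/4871) = 4871/5000 ≈ 0.974200
step 2 [2y] zero: DF = P = 4727/5000 ≈ 0.945400
step 3 [3y] swap r/1=689/28507: DF=(1 − 689/28507·(0.974200+0.945400))/(1+689/28507) = 9311/10000 ≈ 0.931100
step 4 [4y] swap r/1=893/37614: DF=(1 − 893/37614·(0.974200+0.945400+0.931100))/(1+893/37614) = 9107/10000 ≈ 0.910700
step 5 [5y] zero: DF = P = 8979/10000 ≈ 0.897900
step 6 [6y] bond c/1=9/400: DF=(509219/500000 − 9/400·(0.974200+0.945400+0.931100+0.910700+0.897900))/(1+9/400) = 1787/2000 ≈ 0.893500
step 7 [7y] swap r/1=707/32057: DF=(1 − 707/32057·(0.974200+0.945400+0.931100+0.910700+0.897900+0.893500))/(1+707/32057) = 4293/5000 ≈ 0.858600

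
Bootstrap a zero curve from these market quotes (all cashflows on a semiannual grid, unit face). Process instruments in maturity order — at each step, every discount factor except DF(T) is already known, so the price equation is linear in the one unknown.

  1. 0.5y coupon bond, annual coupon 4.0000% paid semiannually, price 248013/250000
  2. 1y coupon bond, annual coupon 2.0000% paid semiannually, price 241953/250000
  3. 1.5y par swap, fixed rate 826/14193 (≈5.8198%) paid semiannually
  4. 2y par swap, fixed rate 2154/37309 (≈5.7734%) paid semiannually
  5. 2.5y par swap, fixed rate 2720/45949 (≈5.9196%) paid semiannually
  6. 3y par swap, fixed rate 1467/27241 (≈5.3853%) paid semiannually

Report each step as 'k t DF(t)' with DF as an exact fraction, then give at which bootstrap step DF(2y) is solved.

step 1 [0.5y] bond c/2=1/50: DF=(248013/250000 − 1/50·(0))/(1+1/50) = 4863/5000 ≈ 0.972600
step 2 [1y] bond c/2=1/100: DF=(241953/250000 − 1/100·(0.972600))/(1+1/100) = 4743/5000 ≈ 0.948600
step 3 [1.5y] swap r/2=413/14193: DF=(1 − 413/14193·(0.972600+0.948600))/(1+413/14193) = 4587/5000 ≈ 0.917400
step 4 [2y] swap r/2=1077/37309: DF=(1 − 1077/37309·(0.972600+0.948600+0.917400))/(1+1077/37309) = 8923/10000 ≈ 0.892300
step 5 [2.5y] swap r/2=1360/45949: DF=(1 − 1360/45949·(0.972600+0.948600+0.917400+0.892300))/(1+1360/45949) = 108/125 ≈ 0.864000
step 6 [3y] swap r/2=1467/54482: DF=(1 − 1467/54482·(0.972600+0.948600+0.917400+0.892300+0.864000))/(1+1467/54482) = 8533/10000 ≈ 0.853300

1 1/2 4863/5000
2 1 4743/5000
3 3/2 4587/5000
4 2 8923/10000
5 5/2 108/125
6 3 8533/10000
DF(2y) is solved at step 4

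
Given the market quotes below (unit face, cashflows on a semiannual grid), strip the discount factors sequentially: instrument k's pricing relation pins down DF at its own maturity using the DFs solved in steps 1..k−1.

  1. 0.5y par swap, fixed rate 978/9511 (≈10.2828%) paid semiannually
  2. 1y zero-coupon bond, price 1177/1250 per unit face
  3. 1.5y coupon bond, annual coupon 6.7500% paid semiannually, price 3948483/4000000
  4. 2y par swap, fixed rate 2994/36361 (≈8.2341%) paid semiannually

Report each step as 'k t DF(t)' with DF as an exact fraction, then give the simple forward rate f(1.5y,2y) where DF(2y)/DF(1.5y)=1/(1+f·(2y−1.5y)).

step 1 [0.5y] swap r/2=489/9511: DF=(1 − 489/9511·(0))/(1+489/9511) = 9511/10000 ≈ 0.951100
step 2 [1y] zero: DF = P = 1177/1250 ≈ 0.941600
step 3 [1.5y] bond c/2=27/800: DF=(3948483/4000000 − 27/800·(0.951100+0.941600))/(1+27/800) = 8931/10000 ≈ 0.893100
step 4 [2y] swap r/2=1497/36361: DF=(1 − 1497/36361·(0.951100+0.941600+0.893100))/(1+1497/36361) = 8503/10000 ≈ 0.850300

1 1/2 9511/10000
2 1 1177/1250
3 3/2 8931/10000
4 2 8503/10000
f(1.5y,2y) = ((8931/10000)/(8503/10000) − 1)/(1/2) = 856/8503 ≈ 10.0670%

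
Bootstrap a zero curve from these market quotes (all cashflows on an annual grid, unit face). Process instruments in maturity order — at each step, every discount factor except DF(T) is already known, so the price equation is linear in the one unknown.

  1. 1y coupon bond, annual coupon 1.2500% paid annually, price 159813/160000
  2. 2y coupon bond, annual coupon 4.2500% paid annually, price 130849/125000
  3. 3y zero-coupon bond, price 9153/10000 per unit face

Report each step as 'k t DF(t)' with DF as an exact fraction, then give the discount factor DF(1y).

1 1 1973/2000
2 2 9639/10000
3 3 9153/10000
DF(1y) = 1973/2000 ≈ 0.986500

step 1 [1y] bond c/1=1/80: DF=(159813/160000 − 1/80·(0))/(1+1/80) = 1973/2000 ≈ 0.986500
step 2 [2y] bond c/1=17/400: DF=(130849/125000 − 17/400·(0.986500))/(1+17/400) = 9639/10000 ≈ 0.963900
step 3 [3y] zero: DF = P = 9153/10000 ≈ 0.915300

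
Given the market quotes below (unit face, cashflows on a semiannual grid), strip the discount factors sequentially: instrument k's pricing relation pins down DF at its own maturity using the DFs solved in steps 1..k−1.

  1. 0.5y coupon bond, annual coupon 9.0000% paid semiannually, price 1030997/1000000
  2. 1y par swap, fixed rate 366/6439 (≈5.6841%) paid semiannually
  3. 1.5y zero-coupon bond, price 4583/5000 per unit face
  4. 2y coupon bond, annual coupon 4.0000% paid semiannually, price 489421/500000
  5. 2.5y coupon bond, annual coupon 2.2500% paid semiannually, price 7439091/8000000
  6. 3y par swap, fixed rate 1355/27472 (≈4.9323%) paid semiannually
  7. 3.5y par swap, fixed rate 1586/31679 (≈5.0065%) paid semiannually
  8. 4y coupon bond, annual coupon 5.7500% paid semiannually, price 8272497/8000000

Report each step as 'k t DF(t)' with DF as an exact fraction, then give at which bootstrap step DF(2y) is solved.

1 1/2 4933/5000
2 1 9451/10000
3 3/2 4583/5000
4 2 4519/5000
5 5/2 4389/5000
6 3 1729/2000
7 7/2 4207/5000
8 4 8281/10000
DF(2y) is solved at step 4

step 1 [0.5y] bond c/2=9/200: DF=(1030997/1000000 − 9/200·(0))/(1+9/200) = 4933/5000 ≈ 0.986600
step 2 [1y] swap r/2=183/6439: DF=(1 − 183/6439·(0.986600))/(1+183/6439) = 9451/10000 ≈ 0.945100
step 3 [1.5y] zero: DF = P = 4583/5000 ≈ 0.916600
step 4 [2y] bond c/2=1/50: DF=(489421/500000 − 1/50·(0.986600+0.945100+0.916600))/(1+1/50) = 4519/5000 ≈ 0.903800
step 5 [2.5y] bond c/2=9/800: DF=(7439091/8000000 − 9/800·(0.986600+0.945100+0.916600+0.903800))/(1+9/800) = 4389/5000 ≈ 0.877800
step 6 [3y] swap r/2=1355/54944: DF=(1 − 1355/54944·(0.986600+0.945100+0.916600+0.903800+0.877800))/(1+1355/54944) = 1729/2000 ≈ 0.864500
step 7 [3.5y] swap r/2=793/31679: DF=(1 − 793/31679·(0.986600+0.945100+0.916600+0.903800+0.877800+0.864500))/(1+793/31679) = 4207/5000 ≈ 0.841400
step 8 [4y] bond c/2=23/800: DF=(8272497/8000000 − 23/800·(0.986600+0.945100+0.916600+0.903800+0.877800+0.864500+0.841400))/(1+23/800) = 8281/10000 ≈ 0.828100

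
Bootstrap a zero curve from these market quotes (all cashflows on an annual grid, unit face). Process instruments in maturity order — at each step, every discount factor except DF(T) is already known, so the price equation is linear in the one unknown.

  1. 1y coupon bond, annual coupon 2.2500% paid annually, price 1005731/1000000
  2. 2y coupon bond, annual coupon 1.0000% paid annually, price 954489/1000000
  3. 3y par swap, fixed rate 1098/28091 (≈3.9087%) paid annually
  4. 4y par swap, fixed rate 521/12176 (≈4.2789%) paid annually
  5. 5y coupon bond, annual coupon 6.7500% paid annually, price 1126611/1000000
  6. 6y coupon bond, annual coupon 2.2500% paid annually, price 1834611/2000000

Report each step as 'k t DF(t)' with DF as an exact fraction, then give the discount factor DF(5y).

step 1 [1y] bond c/1=9/400: DF=(1005731/1000000 − 9/400·(0))/(1+9/400) = 2459/2500 ≈ 0.983600
step 2 [2y] bond c/1=1/100: DF=(954489/1000000 − 1/100·(0.983600))/(1+1/100) = 9353/10000 ≈ 0.935300
step 3 [3y] swap r/1=1098/28091: DF=(1 − 1098/28091·(0.983600+0.935300))/(1+1098/28091) = 4451/5000 ≈ 0.890200
step 4 [4y] swap r/1=521/12176: DF=(1 − 521/12176·(0.983600+0.935300+0.890200))/(1+521/12176) = 8437/10000 ≈ 0.843700
step 5 [5y] bond c/1=27/400: DF=(1126611/1000000 − 27/400·(0.983600+0.935300+0.890200+0.843700))/(1+27/400) = 2061/2500 ≈ 0.824400
step 6 [6y] bond c/1=9/400: DF=(1834611/2000000 − 9/400·(0.983600+0.935300+0.890200+0.843700+0.824400))/(1+9/400) = 3993/5000 ≈ 0.798600

1 1 2459/2500
2 2 9353/10000
3 3 4451/5000
4 4 8437/10000
5 5 2061/2500
6 6 3993/5000
DF(5y) = 2061/2500 ≈ 0.824400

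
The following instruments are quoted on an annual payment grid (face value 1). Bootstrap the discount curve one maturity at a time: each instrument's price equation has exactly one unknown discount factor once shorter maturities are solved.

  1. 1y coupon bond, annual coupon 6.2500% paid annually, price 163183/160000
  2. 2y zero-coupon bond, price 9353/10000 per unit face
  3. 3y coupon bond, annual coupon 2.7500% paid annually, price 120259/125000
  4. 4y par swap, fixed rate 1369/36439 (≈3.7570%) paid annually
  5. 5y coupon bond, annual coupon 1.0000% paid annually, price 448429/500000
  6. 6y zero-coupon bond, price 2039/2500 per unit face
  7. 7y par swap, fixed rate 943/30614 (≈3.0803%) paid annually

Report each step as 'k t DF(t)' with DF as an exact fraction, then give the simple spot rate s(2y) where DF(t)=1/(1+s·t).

step 1 [1y] bond c/1=1/16: DF=(163183/160000 − 1/16·(0))/(1+1/16) = 9599/10000 ≈ 0.959900
step 2 [2y] zero: DF = P = 9353/10000 ≈ 0.935300
step 3 [3y] bond c/1=11/400: DF=(120259/125000 − 11/400·(0.959900+0.935300))/(1+11/400) = 1107/1250 ≈ 0.885600
step 4 [4y] swap r/1=1369/36439: DF=(1 − 1369/36439·(0.959900+0.935300+0.885600))/(1+1369/36439) = 8631/10000 ≈ 0.863100
step 5 [5y] bond c/1=1/100: DF=(448429/500000 − 1/100·(0.959900+0.935300+0.885600+0.863100))/(1+1/100) = 8519/10000 ≈ 0.851900
step 6 [6y] zero: DF = P = 2039/2500 ≈ 0.815600
step 7 [7y] swap r/1=943/30614: DF=(1 − 943/30614·(0.959900+0.935300+0.885600+0.863100+0.851900+0.815600))/(1+943/30614) = 4057/5000 ≈ 0.811400

1 1 9599/10000
2 2 9353/10000
3 3 1107/1250
4 4 8631/10000
5 5 8519/10000
6 6 2039/2500
7 7 4057/5000
s(2y) = (1/(9353/10000) − 1)/(2) = 647/18706 ≈ 3.4588%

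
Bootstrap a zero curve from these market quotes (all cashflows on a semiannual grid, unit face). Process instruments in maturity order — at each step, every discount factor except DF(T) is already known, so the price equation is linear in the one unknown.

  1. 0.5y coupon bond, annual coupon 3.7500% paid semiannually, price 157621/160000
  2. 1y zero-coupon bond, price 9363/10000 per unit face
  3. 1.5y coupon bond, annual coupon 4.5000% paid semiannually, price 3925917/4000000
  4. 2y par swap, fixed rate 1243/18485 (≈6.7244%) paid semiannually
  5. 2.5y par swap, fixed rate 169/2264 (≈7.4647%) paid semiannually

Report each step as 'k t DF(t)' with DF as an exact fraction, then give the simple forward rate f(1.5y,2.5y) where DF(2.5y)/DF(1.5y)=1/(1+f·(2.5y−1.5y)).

step 1 [0.5y] bond c/2=3/160: DF=(157621/160000 − 3/160·(0))/(1+3/160) = 967/1000 ≈ 0.967000
step 2 [1y] zero: DF = P = 9363/10000 ≈ 0.936300
step 3 [1.5y] bond c/2=9/400: DF=(3925917/4000000 − 9/400·(0.967000+0.936300))/(1+9/400) = 459/500 ≈ 0.918000
step 4 [2y] swap r/2=1243/36970: DF=(1 − 1243/36970·(0.967000+0.936300+0.918000))/(1+1243/36970) = 8757/10000 ≈ 0.875700
step 5 [2.5y] swap r/2=169/4528: DF=(1 − 169/4528·(0.967000+0.936300+0.918000+0.875700))/(1+169/4528) = 831/1000 ≈ 0.831000

1 1/2 967/1000
2 1 9363/10000
3 3/2 459/500
4 2 8757/10000
5 5/2 831/1000
f(1.5y,2.5y) = ((459/500)/(831/1000) − 1)/(1) = 29/277 ≈ 10.4693%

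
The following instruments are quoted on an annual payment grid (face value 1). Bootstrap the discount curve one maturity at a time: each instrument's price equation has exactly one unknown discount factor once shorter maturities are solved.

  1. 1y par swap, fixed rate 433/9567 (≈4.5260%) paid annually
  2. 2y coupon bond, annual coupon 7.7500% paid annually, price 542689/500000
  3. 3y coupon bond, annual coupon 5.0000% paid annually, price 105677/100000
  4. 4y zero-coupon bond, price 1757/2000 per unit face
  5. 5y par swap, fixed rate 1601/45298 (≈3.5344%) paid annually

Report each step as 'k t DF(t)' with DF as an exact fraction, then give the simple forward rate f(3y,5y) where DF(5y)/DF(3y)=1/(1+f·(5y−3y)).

1 1 9567/10000
2 2 1877/2000
3 3 4581/5000
4 4 1757/2000
5 5 8399/10000
f(3y,5y) = ((4581/5000)/(8399/10000) − 1)/(2) = 763/16798 ≈ 4.5422%

step 1 [1y] swap r/1=433/9567: DF=(1 − 433/9567·(0))/(1+433/9567) = 9567/10000 ≈ 0.956700
step 2 [2y] bond c/1=31/400: DF=(542689/500000 − 31/400·(0.956700))/(1+31/400) = 1877/2000 ≈ 0.938500
step 3 [3y] bond c/1=1/20: DF=(105677/100000 − 1/20·(0.956700+0.938500))/(1+1/20) = 4581/5000 ≈ 0.916200
step 4 [4y] zero: DF = P = 1757/2000 ≈ 0.878500
step 5 [5y] swap r/1=1601/45298: DF=(1 − 1601/45298·(0.956700+0.938500+0.916200+0.878500))/(1+1601/45298) = 8399/10000 ≈ 0.839900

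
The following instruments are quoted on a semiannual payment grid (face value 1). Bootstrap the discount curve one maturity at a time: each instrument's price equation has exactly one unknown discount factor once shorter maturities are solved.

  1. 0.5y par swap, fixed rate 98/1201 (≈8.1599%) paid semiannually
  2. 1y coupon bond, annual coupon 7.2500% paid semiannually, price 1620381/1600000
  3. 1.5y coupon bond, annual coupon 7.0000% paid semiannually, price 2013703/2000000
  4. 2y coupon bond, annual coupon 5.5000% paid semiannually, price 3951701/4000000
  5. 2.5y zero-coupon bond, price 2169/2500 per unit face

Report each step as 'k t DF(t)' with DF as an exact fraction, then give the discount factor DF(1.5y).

1 1/2 1201/1250
2 1 9437/10000
3 3/2 2271/2500
4 2 4431/5000
5 5/2 2169/2500
DF(1.5y) = 2271/2500 ≈ 0.908400

step 1 [0.5y] swap r/2=49/1201: DF=(1 − 49/1201·(0))/(1+49/1201) = 1201/1250 ≈ 0.960800
step 2 [1y] bond c/2=29/800: DF=(1620381/1600000 − 29/800·(0.960800))/(1+29/800) = 9437/10000 ≈ 0.943700
step 3 [1.5y] bond c/2=7/200: DF=(2013703/2000000 − 7/200·(0.960800+0.943700))/(1+7/200) = 2271/2500 ≈ 0.908400
step 4 [2y] bond c/2=11/400: DF=(3951701/4000000 − 11/400·(0.960800+0.943700+0.908400))/(1+11/400) = 4431/5000 ≈ 0.886200
step 5 [2.5y] zero: DF = P = 2169/2500 ≈ 0.867600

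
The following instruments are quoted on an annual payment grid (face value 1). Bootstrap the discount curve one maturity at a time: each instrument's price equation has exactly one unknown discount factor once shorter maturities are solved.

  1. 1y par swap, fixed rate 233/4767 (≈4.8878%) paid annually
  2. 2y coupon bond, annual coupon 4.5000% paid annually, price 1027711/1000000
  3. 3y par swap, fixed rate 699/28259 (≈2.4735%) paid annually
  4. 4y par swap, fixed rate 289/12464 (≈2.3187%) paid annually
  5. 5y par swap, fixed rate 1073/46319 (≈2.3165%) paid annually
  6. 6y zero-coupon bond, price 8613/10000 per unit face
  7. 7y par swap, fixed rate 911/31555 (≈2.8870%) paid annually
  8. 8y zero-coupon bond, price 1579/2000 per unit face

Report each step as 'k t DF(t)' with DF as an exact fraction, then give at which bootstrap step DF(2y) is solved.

1 1 4767/5000
2 2 589/625
3 3 9301/10000
4 4 9133/10000
5 5 8927/10000
6 6 8613/10000
7 7 4089/5000
8 8 1579/2000
DF(2y) is solved at step 2

step 1 [1y] swap r/1=233/4767: DF=(1 − 233/4767·(0))/(1+233/4767) = 4767/5000 ≈ 0.953400
step 2 [2y] bond c/1=9/200: DF=(1027711/1000000 − 9/200·(0.953400))/(1+9/200) = 589/625 ≈ 0.942400
step 3 [3y] swap r/1=699/28259: DF=(1 − 699/28259·(0.953400+0.942400))/(1+699/28259) = 9301/10000 ≈ 0.930100
step 4 [4y] swap r/1=289/12464: DF=(1 − 289/12464·(0.953400+0.942400+0.930100))/(1+289/12464) = 9133/10000 ≈ 0.913300
step 5 [5y] swap r/1=1073/46319: DF=(1 − 1073/46319·(0.953400+0.942400+0.930100+0.913300))/(1+1073/46319) = 8927/10000 ≈ 0.892700
step 6 [6y] zero: DF = P = 8613/10000 ≈ 0.861300
step 7 [7y] swap r/1=911/31555: DF=(1 − 911/31555·(0.953400+0.942400+0.930100+0.913300+0.892700+0.861300))/(1+911/31555) = 4089/5000 ≈ 0.817800
step 8 [8y] zero: DF = P = 1579/2000 ≈ 0.789500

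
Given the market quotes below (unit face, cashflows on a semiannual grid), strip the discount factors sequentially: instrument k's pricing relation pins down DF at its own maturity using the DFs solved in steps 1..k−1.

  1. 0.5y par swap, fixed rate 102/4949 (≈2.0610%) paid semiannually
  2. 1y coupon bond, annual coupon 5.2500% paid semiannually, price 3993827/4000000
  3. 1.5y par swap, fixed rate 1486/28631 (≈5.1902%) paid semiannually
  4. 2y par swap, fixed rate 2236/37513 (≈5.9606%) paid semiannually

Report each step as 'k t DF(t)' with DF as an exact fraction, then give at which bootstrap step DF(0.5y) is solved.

step 1 [0.5y] swap r/2=51/4949: DF=(1 − 51/4949·(0))/(1+51/4949) = 4949/5000 ≈ 0.989800
step 2 [1y] bond c/2=21/800: DF=(3993827/4000000 − 21/800·(0.989800))/(1+21/800) = 2369/2500 ≈ 0.947600
step 3 [1.5y] swap r/2=743/28631: DF=(1 − 743/28631·(0.989800+0.947600))/(1+743/28631) = 9257/10000 ≈ 0.925700
step 4 [2y] swap r/2=1118/37513: DF=(1 − 1118/37513·(0.989800+0.947600+0.925700))/(1+1118/37513) = 4441/5000 ≈ 0.888200

1 1/2 4949/5000
2 1 2369/2500
3 3/2 9257/10000
4 2 4441/5000
DF(0.5y) is solved at step 1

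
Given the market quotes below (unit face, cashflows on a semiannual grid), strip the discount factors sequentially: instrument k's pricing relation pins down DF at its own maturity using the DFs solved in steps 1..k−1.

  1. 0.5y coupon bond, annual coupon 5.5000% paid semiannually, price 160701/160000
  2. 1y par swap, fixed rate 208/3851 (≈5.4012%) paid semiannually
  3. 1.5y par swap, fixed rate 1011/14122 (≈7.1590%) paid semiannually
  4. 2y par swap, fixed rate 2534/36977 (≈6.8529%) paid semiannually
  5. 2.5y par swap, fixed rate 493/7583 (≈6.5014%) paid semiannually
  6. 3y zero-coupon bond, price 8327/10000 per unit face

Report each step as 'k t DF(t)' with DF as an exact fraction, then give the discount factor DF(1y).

step 1 [0.5y] bond c/2=11/400: DF=(160701/160000 − 11/400·(0))/(1+11/400) = 391/400 ≈ 0.977500
step 2 [1y] swap r/2=104/3851: DF=(1 − 104/3851·(0.977500))/(1+104/3851) = 237/250 ≈ 0.948000
step 3 [1.5y] swap r/2=1011/28244: DF=(1 − 1011/28244·(0.977500+0.948000))/(1+1011/28244) = 8989/10000 ≈ 0.898900
step 4 [2y] swap r/2=1267/36977: DF=(1 − 1267/36977·(0.977500+0.948000+0.898900))/(1+1267/36977) = 8733/10000 ≈ 0.873300
step 5 [2.5y] swap r/2=493/15166: DF=(1 − 493/15166·(0.977500+0.948000+0.898900+0.873300))/(1+493/15166) = 8521/10000 ≈ 0.852100
step 6 [3y] zero: DF = P = 8327/10000 ≈ 0.832700

1 1/2 391/400
2 1 237/250
3 3/2 8989/10000
4 2 8733/10000
5 5/2 8521/10000
6 3 8327/10000
DF(1y) = 237/250 ≈ 0.948000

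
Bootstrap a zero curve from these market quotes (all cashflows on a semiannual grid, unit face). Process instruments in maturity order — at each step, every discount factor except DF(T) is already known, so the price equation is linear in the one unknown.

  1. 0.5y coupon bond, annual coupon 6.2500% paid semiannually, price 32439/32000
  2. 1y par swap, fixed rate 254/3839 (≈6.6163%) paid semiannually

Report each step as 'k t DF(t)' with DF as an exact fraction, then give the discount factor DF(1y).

1 1/2 983/1000
2 1 1873/2000
DF(1y) = 1873/2000 ≈ 0.936500

step 1 [0.5y] bond c/2=1/32: DF=(32439/32000 − 1/32·(0))/(1+1/32) = 983/1000 ≈ 0.983000
step 2 [1y] swap r/2=127/3839: DF=(1 − 127/3839·(0.983000))/(1+127/3839) = 1873/2000 ≈ 0.936500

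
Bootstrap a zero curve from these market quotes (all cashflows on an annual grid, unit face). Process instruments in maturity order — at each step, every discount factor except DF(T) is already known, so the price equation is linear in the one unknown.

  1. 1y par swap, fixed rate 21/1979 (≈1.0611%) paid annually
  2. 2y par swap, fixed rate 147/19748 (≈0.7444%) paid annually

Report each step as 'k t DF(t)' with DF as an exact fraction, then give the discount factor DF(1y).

step 1 [1y] swap r/1=21/1979: DF=(1 − 21/1979·(0))/(1+21/1979) = 1979/2000 ≈ 0.989500
step 2 [2y] swap r/1=147/19748: DF=(1 − 147/19748·(0.989500))/(1+147/19748) = 9853/10000 ≈ 0.985300

1 1 1979/2000
2 2 9853/10000
DF(1y) = 1979/2000 ≈ 0.989500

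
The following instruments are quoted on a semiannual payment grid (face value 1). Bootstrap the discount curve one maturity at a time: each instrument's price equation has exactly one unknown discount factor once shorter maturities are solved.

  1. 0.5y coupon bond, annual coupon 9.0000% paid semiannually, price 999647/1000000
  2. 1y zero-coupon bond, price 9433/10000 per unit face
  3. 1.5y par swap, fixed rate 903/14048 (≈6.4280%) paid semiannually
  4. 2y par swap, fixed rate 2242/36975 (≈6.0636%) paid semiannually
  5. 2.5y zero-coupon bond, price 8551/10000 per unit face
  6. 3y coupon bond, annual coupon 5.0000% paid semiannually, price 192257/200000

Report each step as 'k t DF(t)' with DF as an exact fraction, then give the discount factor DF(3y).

1 1/2 4783/5000
2 1 9433/10000
3 3/2 9097/10000
4 2 8879/10000
5 5/2 8551/10000
6 3 2067/2500
DF(3y) = 2067/2500 ≈ 0.826800

step 1 [0.5y] bond c/2=9/200: DF=(999647/1000000 − 9/200·(0))/(1+9/200) = 4783/5000 ≈ 0.956600
step 2 [1y] zero: DF = P = 9433/10000 ≈ 0.943300
step 3 [1.5y] swap r/2=903/28096: DF=(1 − 903/28096·(0.956600+0.943300))/(1+903/28096) = 9097/10000 ≈ 0.909700
step 4 [2y] swap r/2=1121/36975: DF=(1 − 1121/36975·(0.956600+0.943300+0.909700))/(1+1121/36975) = 8879/10000 ≈ 0.887900
step 5 [2.5y] zero: DF = P = 8551/10000 ≈ 0.855100
step 6 [3y] bond c/2=1/40: DF=(192257/200000 − 1/40·(0.956600+0.943300+0.909700+0.887900+0.855100))/(1+1/40) = 2067/2500 ≈ 0.826800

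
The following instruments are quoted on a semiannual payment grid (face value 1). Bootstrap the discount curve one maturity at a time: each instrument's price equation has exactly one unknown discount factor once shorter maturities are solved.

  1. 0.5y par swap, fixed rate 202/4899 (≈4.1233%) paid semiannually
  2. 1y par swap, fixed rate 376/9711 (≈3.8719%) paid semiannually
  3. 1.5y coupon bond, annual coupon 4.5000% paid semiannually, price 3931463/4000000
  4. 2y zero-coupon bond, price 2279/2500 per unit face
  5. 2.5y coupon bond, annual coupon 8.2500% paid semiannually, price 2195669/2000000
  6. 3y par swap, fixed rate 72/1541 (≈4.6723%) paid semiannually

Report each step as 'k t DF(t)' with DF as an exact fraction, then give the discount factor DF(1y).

1 1/2 4899/5000
2 1 1203/1250
3 3/2 1837/2000
4 2 2279/2500
5 5/2 9049/10000
6 3 544/625
DF(1y) = 1203/1250 ≈ 0.962400

step 1 [0.5y] swap r/2=101/4899: DF=(1 − 101/4899·(0))/(1+101/4899) = 4899/5000 ≈ 0.979800
step 2 [1y] swap r/2=188/9711: DF=(1 − 188/9711·(0.979800))/(1+188/9711) = 1203/1250 ≈ 0.962400
step 3 [1.5y] bond c/2=9/400: DF=(3931463/4000000 − 9/400·(0.979800+0.962400))/(1+9/400) = 1837/2000 ≈ 0.918500
step 4 [2y] zero: DF = P = 2279/2500 ≈ 0.911600
step 5 [2.5y] bond c/2=33/800: DF=(2195669/2000000 − 33/800·(0.979800+0.962400+0.918500+0.911600))/(1+33/800) = 9049/10000 ≈ 0.904900
step 6 [3y] swap r/2=36/1541: DF=(1 − 36/1541·(0.979800+0.962400+0.918500+0.911600+0.904900))/(1+36/1541) = 544/625 ≈ 0.870400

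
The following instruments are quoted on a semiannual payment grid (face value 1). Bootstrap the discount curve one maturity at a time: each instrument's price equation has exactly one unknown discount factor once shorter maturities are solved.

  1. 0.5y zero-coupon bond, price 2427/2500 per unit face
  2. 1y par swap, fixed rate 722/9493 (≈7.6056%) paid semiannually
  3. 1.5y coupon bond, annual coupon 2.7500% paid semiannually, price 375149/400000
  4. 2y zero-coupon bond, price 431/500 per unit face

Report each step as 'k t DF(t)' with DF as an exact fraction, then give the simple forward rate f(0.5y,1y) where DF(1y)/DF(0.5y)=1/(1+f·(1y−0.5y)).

step 1 [0.5y] zero: DF = P = 2427/2500 ≈ 0.970800
step 2 [1y] swap r/2=361/9493: DF=(1 − 361/9493·(0.970800))/(1+361/9493) = 4639/5000 ≈ 0.927800
step 3 [1.5y] bond c/2=11/800: DF=(375149/400000 − 11/800·(0.970800+0.927800))/(1+11/800) = 4497/5000 ≈ 0.899400
step 4 [2y] zero: DF = P = 431/500 ≈ 0.862000

1 1/2 2427/2500
2 1 4639/5000
3 3/2 4497/5000
4 2 431/500
f(0.5y,1y) = ((2427/2500)/(4639/5000) − 1)/(1/2) = 430/4639 ≈ 9.2692%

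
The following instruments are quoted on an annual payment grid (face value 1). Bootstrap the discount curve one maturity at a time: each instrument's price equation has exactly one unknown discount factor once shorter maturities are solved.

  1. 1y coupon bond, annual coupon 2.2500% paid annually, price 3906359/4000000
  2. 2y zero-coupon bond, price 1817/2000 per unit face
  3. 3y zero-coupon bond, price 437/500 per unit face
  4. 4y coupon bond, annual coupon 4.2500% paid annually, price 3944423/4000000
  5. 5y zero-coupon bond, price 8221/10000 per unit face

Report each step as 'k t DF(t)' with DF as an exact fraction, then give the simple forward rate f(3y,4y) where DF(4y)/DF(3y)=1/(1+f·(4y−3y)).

1 1 9551/10000
2 2 1817/2000
3 3 437/500
4 4 8343/10000
5 5 8221/10000
f(3y,4y) = ((437/500)/(8343/10000) − 1)/(1) = 397/8343 ≈ 4.7585%

step 1 [1y] bond c/1=9/400: DF=(3906359/4000000 − 9/400·(0))/(1+9/400) = 9551/10000 ≈ 0.955100
step 2 [2y] zero: DF = P = 1817/2000 ≈ 0.908500
step 3 [3y] zero: DF = P = 437/500 ≈ 0.874000
step 4 [4y] bond c/1=17/400: DF=(3944423/4000000 − 17/400·(0.955100+0.908500+0.874000))/(1+17/400) = 8343/10000 ≈ 0.834300
step 5 [5y] zero: DF = P = 8221/10000 ≈ 0.822100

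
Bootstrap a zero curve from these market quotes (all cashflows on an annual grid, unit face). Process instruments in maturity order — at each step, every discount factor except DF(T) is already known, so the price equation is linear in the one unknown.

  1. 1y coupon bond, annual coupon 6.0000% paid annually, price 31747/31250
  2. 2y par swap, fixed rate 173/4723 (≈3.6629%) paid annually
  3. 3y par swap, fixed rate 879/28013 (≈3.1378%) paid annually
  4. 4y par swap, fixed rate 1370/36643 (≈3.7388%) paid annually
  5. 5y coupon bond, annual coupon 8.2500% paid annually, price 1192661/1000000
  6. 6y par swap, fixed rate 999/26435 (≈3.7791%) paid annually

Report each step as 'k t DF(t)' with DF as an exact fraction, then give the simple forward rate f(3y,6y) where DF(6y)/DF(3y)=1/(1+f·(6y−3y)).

step 1 [1y] bond c/1=3/50: DF=(31747/31250 − 3/50·(0))/(1+3/50) = 599/625 ≈ 0.958400
step 2 [2y] swap r/1=173/4723: DF=(1 − 173/4723·(0.958400))/(1+173/4723) = 2327/2500 ≈ 0.930800
step 3 [3y] swap r/1=879/28013: DF=(1 − 879/28013·(0.958400+0.930800))/(1+879/28013) = 9121/10000 ≈ 0.912100
step 4 [4y] swap r/1=1370/36643: DF=(1 − 1370/36643·(0.958400+0.930800+0.912100))/(1+1370/36643) = 863/1000 ≈ 0.863000
step 5 [5y] bond c/1=33/400: DF=(1192661/1000000 − 33/400·(0.958400+0.930800+0.912100+0.863000))/(1+33/400) = 329/400 ≈ 0.822500
step 6 [6y] swap r/1=999/26435: DF=(1 − 999/26435·(0.958400+0.930800+0.912100+0.863000+0.822500))/(1+999/26435) = 4001/5000 ≈ 0.800200

1 1 599/625
2 2 2327/2500
3 3 9121/10000
4 4 863/1000
5 5 329/400
6 6 4001/5000
f(3y,6y) = ((9121/10000)/(4001/5000) − 1)/(3) = 373/8002 ≈ 4.6613%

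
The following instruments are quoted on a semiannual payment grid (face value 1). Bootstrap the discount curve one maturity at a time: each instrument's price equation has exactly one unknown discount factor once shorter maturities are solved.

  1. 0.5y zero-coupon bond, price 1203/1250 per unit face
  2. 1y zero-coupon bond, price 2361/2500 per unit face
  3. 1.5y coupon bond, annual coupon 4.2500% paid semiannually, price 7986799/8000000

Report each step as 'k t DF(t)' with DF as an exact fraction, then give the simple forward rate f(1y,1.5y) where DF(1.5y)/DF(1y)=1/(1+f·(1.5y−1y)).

1 1/2 1203/1250
2 1 2361/2500
3 3/2 9379/10000
f(1y,1.5y) = ((2361/2500)/(9379/10000) − 1)/(1/2) = 130/9379 ≈ 1.3861%

step 1 [0.5y] zero: DF = P = 1203/1250 ≈ 0.962400
step 2 [1y] zero: DF = P = 2361/2500 ≈ 0.944400
step 3 [1.5y] bond c/2=17/800: DF=(7986799/8000000 − 17/800·(0.962400+0.944400))/(1+17/800) = 9379/10000 ≈ 0.937900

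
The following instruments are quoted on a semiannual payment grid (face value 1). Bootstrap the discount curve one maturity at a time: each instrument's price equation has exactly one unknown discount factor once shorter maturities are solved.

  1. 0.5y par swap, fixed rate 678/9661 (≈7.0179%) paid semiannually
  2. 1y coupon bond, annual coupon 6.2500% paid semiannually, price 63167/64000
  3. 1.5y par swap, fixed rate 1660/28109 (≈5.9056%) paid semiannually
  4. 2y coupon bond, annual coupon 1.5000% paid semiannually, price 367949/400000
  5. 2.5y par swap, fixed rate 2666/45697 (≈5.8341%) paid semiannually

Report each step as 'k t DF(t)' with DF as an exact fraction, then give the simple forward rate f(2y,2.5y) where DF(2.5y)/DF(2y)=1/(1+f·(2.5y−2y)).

step 1 [0.5y] swap r/2=339/9661: DF=(1 − 339/9661·(0))/(1+339/9661) = 9661/10000 ≈ 0.966100
step 2 [1y] bond c/2=1/32: DF=(63167/64000 − 1/32·(0.966100))/(1+1/32) = 4639/5000 ≈ 0.927800
step 3 [1.5y] swap r/2=830/28109: DF=(1 − 830/28109·(0.966100+0.927800))/(1+830/28109) = 917/1000 ≈ 0.917000
step 4 [2y] bond c/2=3/400: DF=(367949/400000 − 3/400·(0.966100+0.927800+0.917000))/(1+3/400) = 8921/10000 ≈ 0.892100
step 5 [2.5y] swap r/2=1333/45697: DF=(1 − 1333/45697·(0.966100+0.927800+0.917000+0.892100))/(1+1333/45697) = 8667/10000 ≈ 0.866700

1 1/2 9661/10000
2 1 4639/5000
3 3/2 917/1000
4 2 8921/10000
5 5/2 8667/10000
f(2y,2.5y) = ((8921/10000)/(8667/10000) − 1)/(1/2) = 508/8667 ≈ 5.8613%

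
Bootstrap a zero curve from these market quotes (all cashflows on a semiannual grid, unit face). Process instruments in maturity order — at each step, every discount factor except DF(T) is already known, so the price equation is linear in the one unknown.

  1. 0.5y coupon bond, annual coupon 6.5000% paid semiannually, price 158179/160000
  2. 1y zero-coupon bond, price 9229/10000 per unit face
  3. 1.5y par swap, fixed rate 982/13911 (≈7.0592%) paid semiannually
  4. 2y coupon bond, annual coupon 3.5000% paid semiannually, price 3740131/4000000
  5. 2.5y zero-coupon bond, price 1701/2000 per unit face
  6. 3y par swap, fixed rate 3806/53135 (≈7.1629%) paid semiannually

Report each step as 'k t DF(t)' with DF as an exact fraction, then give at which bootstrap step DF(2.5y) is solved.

1 1/2 383/400
2 1 9229/10000
3 3/2 4509/5000
4 2 8711/10000
5 5/2 1701/2000
6 3 8097/10000
DF(2.5y) is solved at step 5

step 1 [0.5y] bond c/2=13/400: DF=(158179/160000 − 13/400·(0))/(1+13/400) = 383/400 ≈ 0.957500
step 2 [1y] zero: DF = P = 9229/10000 ≈ 0.922900
step 3 [1.5y] swap r/2=491/13911: DF=(1 − 491/13911·(0.957500+0.922900))/(1+491/13911) = 4509/5000 ≈ 0.901800
step 4 [2y] bond c/2=7/400: DF=(3740131/4000000 − 7/400·(0.957500+0.922900+0.901800))/(1+7/400) = 8711/10000 ≈ 0.871100
step 5 [2.5y] zero: DF = P = 1701/2000 ≈ 0.850500
step 6 [3y] swap r/2=1903/53135: DF=(1 − 1903/53135·(0.957500+0.922900+0.901800+0.871100+0.850500))/(1+1903/53135) = 8097/10000 ≈ 0.809700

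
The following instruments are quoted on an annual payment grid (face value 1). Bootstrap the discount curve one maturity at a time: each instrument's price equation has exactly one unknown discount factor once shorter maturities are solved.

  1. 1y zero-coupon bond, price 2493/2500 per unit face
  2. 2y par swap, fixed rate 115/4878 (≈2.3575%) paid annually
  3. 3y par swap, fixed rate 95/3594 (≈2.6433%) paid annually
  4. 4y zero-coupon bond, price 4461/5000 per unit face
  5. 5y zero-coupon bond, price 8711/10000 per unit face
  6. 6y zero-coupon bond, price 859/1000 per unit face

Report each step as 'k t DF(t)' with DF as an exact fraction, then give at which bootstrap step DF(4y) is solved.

1 1 2493/2500
2 2 477/500
3 3 231/250
4 4 4461/5000
5 5 8711/10000
6 6 859/1000
DF(4y) is solved at step 4

step 1 [1y] zero: DF = P = 2493/2500 ≈ 0.997200
step 2 [2y] swap r/1=115/4878: DF=(1 − 115/4878·(0.997200))/(1+115/4878) = 477/500 ≈ 0.954000
step 3 [3y] swap r/1=95/3594: DF=(1 − 95/3594·(0.997200+0.954000))/(1+95/3594) = 231/250 ≈ 0.924000
step 4 [4y] zero: DF = P = 4461/5000 ≈ 0.892200
step 5 [5y] zero: DF = P = 8711/10000 ≈ 0.871100
step 6 [6y] zero: DF = P = 859/1000 ≈ 0.859000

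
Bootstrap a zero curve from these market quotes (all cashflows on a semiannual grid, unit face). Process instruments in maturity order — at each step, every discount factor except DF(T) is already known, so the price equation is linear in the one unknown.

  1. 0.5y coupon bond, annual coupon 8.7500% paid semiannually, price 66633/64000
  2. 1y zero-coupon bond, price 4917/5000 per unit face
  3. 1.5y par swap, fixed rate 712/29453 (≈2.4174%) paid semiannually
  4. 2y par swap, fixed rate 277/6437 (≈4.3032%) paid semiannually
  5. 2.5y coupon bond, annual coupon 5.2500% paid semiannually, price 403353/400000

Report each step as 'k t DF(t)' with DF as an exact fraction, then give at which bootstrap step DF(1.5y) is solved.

1 1/2 399/400
2 1 4917/5000
3 3/2 2411/2500
4 2 9169/10000
5 5/2 4419/5000
DF(1.5y) is solved at step 3

step 1 [0.5y] bond c/2=7/160: DF=(66633/64000 − 7/160·(0))/(1+7/160) = 399/400 ≈ 0.997500
step 2 [1y] zero: DF = P = 4917/5000 ≈ 0.983400
step 3 [1.5y] swap r/2=356/29453: DF=(1 − 356/29453·(0.997500+0.983400))/(1+356/29453) = 2411/2500 ≈ 0.964400
step 4 [2y] swap r/2=277/12874: DF=(1 − 277/12874·(0.997500+0.983400+0.964400))/(1+277/12874) = 9169/10000 ≈ 0.916900
step 5 [2.5y] bond c/2=21/800: DF=(403353/400000 − 21/800·(0.997500+0.983400+0.964400+0.916900))/(1+21/800) = 4419/5000 ≈ 0.883800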